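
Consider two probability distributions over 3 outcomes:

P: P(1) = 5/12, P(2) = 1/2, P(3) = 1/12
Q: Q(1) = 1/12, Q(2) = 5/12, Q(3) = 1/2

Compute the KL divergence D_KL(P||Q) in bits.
0.8836 bits

D_KL(P||Q) = Σ P(x) log₂(P(x)/Q(x))

Computing term by term:
  P(1)·log₂(P(1)/Q(1)) = (5/12)·log₂((5/12)/(1/12)) = 0.96747
  P(2)·log₂(P(2)/Q(2)) = (1/2)·log₂((1/2)/(5/12)) = 0.13152
  P(3)·log₂(P(3)/Q(3)) = (1/12)·log₂((1/12)/(1/2)) = -0.21541

D_KL(P||Q) = 0.96747 + 0.13152 - 0.21541 = 0.88358 ≈ 0.8836 bits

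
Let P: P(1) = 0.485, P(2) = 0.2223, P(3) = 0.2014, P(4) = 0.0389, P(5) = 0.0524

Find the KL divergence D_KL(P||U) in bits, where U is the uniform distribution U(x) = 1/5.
0.4626 bits

U(i) = 1/5 for all i

D_KL(P||U) = Σ P(x) log₂(P(x) / (1/5))
           = Σ P(x) log₂(P(x)) + log₂(5)
           = log₂(5) - H(P)

H(P) = -Σ P(x) log₂(P(x)):
  -P(1)·log₂(P(1)) = -(0.485)·log₂(0.485) = 0.50631
  -P(2)·log₂(P(2)) = -(0.2223)·log₂(0.2223) = 0.48226
  -P(3)·log₂(P(3)) = -(0.2014)·log₂(0.2014) = 0.46561
  -P(4)·log₂(P(4)) = -(0.0389)·log₂(0.0389) = 0.18221
  -P(5)·log₂(P(5)) = -(0.0524)·log₂(0.0524) = 0.22292
H(P) = 0.50631 + 0.48226 + 0.46561 + 0.18221 + 0.22292 = 1.85931 bits

log₂(5) = 2.32193 bits

D_KL(P||U) = 2.32193 - 1.85931 = 0.46262 ≈ 0.4626 bits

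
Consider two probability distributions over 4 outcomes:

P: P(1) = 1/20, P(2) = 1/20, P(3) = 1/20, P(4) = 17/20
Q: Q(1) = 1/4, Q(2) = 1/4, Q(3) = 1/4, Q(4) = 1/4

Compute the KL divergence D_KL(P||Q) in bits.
1.1524 bits

D_KL(P||Q) = Σ P(x) log₂(P(x)/Q(x))

Computing term by term:
  P(1)·log₂(P(1)/Q(1)) = (1/20)·log₂((1/20)/(1/4)) = -0.11610
  P(2)·log₂(P(2)/Q(2)) = (1/20)·log₂((1/20)/(1/4)) = -0.11610
  P(3)·log₂(P(3)/Q(3)) = (1/20)·log₂((1/20)/(1/4)) = -0.11610
  P(4)·log₂(P(4)/Q(4)) = (17/20)·log₂((17/20)/(1/4)) = 1.50070

D_KL(P||Q) = -0.11610 - 0.11610 - 0.11610 + 1.50070 = 1.15240 ≈ 1.1524 bits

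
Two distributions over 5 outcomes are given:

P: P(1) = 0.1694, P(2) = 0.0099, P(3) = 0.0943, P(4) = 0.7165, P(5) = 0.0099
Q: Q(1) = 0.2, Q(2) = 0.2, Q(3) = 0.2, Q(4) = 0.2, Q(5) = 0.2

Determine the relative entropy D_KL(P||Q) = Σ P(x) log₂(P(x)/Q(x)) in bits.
1.0903 bits

D_KL(P||Q) = Σ P(x) log₂(P(x)/Q(x))

Computing term by term:
  P(1)·log₂(P(1)/Q(1)) = 0.1694·log₂(0.1694/0.2) = -0.04058
  P(2)·log₂(P(2)/Q(2)) = 0.0099·log₂(0.0099/0.2) = -0.04293
  P(3)·log₂(P(3)/Q(3)) = 0.0943·log₂(0.0943/0.2) = -0.10228
  P(4)·log₂(P(4)/Q(4)) = 0.7165·log₂(0.7165/0.2) = 1.31905
  P(5)·log₂(P(5)/Q(5)) = 0.0099·log₂(0.0099/0.2) = -0.04293

D_KL(P||Q) = -0.04058 - 0.04293 - 0.10228 + 1.31905 - 0.04293 = 1.09033 ≈ 1.0903 bits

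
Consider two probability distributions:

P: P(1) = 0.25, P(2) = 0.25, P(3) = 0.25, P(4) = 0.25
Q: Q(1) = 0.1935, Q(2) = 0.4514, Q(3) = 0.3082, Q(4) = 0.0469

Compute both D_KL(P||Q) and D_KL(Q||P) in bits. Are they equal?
D_KL(P||Q) = 0.4074 bits, D_KL(Q||P) = 0.2931 bits. No, they are not equal.

D_KL(P||Q) = Σ P(x) log₂(P(x)/Q(x))

Computing term by term:
  P(1)·log₂(P(1)/Q(1)) = 0.25·log₂(0.25/0.1935) = 0.09240
  P(2)·log₂(P(2)/Q(2)) = 0.25·log₂(0.25/0.4514) = -0.21312
  P(3)·log₂(P(3)/Q(3)) = 0.25·log₂(0.25/0.3082) = -0.07548
  P(4)·log₂(P(4)/Q(4)) = 0.25·log₂(0.25/0.0469) = 0.60357

D_KL(P||Q) = 0.09240 - 0.21312 - 0.07548 + 0.60357 = 0.40737 ≈ 0.4074 bits

D_KL(Q||P) = Σ Q(x) log₂(Q(x)/P(x))

Computing term by term:
  Q(1)·log₂(Q(1)/P(1)) = 0.1935·log₂(0.1935/0.25) = -0.07152
  Q(2)·log₂(Q(2)/P(2)) = 0.4514·log₂(0.4514/0.25) = 0.38481
  Q(3)·log₂(Q(3)/P(3)) = 0.3082·log₂(0.3082/0.25) = 0.09306
  Q(4)·log₂(Q(4)/P(4)) = 0.0469·log₂(0.0469/0.25) = -0.11323

D_KL(Q||P) = -0.07152 + 0.38481 + 0.09306 - 0.11323 = 0.29312 ≈ 0.2931 bits

These are NOT equal (difference: 0.1143 bits). KL divergence is asymmetric: D_KL(P||Q) ≠ D_KL(Q||P) in general.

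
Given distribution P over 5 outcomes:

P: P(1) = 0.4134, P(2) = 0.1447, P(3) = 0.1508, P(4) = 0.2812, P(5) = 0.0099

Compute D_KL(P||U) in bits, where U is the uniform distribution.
0.3994 bits

U(i) = 1/5 for all i

D_KL(P||U) = Σ P(x) log₂(P(x) / (1/5))
           = Σ P(x) log₂(P(x)) + log₂(5)
           = log₂(5) - H(P)

H(P) = -Σ P(x) log₂(P(x)):
  -P(1)·log₂(P(1)) = -(0.4134)·log₂(0.4134) = 0.52683
  -P(2)·log₂(P(2)) = -(0.1447)·log₂(0.1447) = 0.40355
  -P(3)·log₂(P(3)) = -(0.1508)·log₂(0.1508) = 0.41158
  -P(4)·log₂(P(4)) = -(0.2812)·log₂(0.2812) = 0.51469
  -P(5)·log₂(P(5)) = -(0.0099)·log₂(0.0099) = 0.06592
H(P) = 0.52683 + 0.40355 + 0.41158 + 0.51469 + 0.06592 = 1.92257 bits

log₂(5) = 2.32193 bits

D_KL(P||U) = 2.32193 - 1.92257 = 0.39936 ≈ 0.3994 bits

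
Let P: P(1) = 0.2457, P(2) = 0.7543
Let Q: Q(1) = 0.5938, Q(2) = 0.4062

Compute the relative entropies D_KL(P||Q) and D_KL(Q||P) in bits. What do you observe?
D_KL(P||Q) = 0.3608 bits, D_KL(Q||P) = 0.3932 bits. The two directions give different values (D_KL(Q||P) exceeds D_KL(P||Q) by 0.0324 bits): KL divergence is asymmetric.

D_KL(P||Q) = Σ P(x) log₂(P(x)/Q(x))

Computing term by term:
  P(1)·log₂(P(1)/Q(1)) = 0.2457·log₂(0.2457/0.5938) = -0.31280
  P(2)·log₂(P(2)/Q(2)) = 0.7543·log₂(0.7543/0.4062) = 0.67355

D_KL(P||Q) = -0.31280 + 0.67355 = 0.36075 ≈ 0.3608 bits

D_KL(Q||P) = Σ Q(x) log₂(Q(x)/P(x))

Computing term by term:
  Q(1)·log₂(Q(1)/P(1)) = 0.5938·log₂(0.5938/0.2457) = 0.75595
  Q(2)·log₂(Q(2)/P(2)) = 0.4062·log₂(0.4062/0.7543) = -0.36272

D_KL(Q||P) = 0.75595 - 0.36272 = 0.39323 ≈ 0.3932 bits

These are NOT equal (difference: 0.0324 bits). KL divergence is asymmetric: D_KL(P||Q) ≠ D_KL(Q||P) in general.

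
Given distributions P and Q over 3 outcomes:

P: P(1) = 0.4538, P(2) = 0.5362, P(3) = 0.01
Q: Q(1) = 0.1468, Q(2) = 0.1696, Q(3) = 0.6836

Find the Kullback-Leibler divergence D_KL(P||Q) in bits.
1.5684 bits

D_KL(P||Q) = Σ P(x) log₂(P(x)/Q(x))

Computing term by term:
  P(1)·log₂(P(1)/Q(1)) = 0.4538·log₂(0.4538/0.1468) = 0.73888
  P(2)·log₂(P(2)/Q(2)) = 0.5362·log₂(0.5362/0.1696) = 0.89043
  P(3)·log₂(P(3)/Q(3)) = 0.01·log₂(0.01/0.6836) = -0.06095

D_KL(P||Q) = 0.73888 + 0.89043 - 0.06095 = 1.56836 ≈ 1.5684 bits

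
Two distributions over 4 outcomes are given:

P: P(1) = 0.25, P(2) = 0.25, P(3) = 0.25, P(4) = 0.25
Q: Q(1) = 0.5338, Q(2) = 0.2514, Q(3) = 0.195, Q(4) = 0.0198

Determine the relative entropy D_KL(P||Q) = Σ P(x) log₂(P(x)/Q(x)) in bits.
0.7286 bits

D_KL(P||Q) = Σ P(x) log₂(P(x)/Q(x))

Computing term by term:
  P(1)·log₂(P(1)/Q(1)) = 0.25·log₂(0.25/0.5338) = -0.27359
  P(2)·log₂(P(2)/Q(2)) = 0.25·log₂(0.25/0.2514) = -0.00201
  P(3)·log₂(P(3)/Q(3)) = 0.25·log₂(0.25/0.195) = 0.08961
  P(4)·log₂(P(4)/Q(4)) = 0.25·log₂(0.25/0.0198) = 0.91459

D_KL(P||Q) = -0.27359 - 0.00201 + 0.08961 + 0.91459 = 0.72860 ≈ 0.7286 bits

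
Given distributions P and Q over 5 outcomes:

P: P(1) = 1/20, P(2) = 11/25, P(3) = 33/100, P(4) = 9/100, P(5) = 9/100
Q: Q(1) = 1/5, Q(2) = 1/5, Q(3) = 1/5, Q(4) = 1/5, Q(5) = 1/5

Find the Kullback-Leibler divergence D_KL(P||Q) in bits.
0.4316 bits

D_KL(P||Q) = Σ P(x) log₂(P(x)/Q(x))

Computing term by term:
  P(1)·log₂(P(1)/Q(1)) = (1/20)·log₂((1/20)/(1/5)) = -0.10000
  P(2)·log₂(P(2)/Q(2)) = (11/25)·log₂((11/25)/(1/5)) = 0.50050
  P(3)·log₂(P(3)/Q(3)) = (33/100)·log₂((33/100)/(1/5)) = 0.23841
  P(4)·log₂(P(4)/Q(4)) = (9/100)·log₂((9/100)/(1/5)) = -0.10368
  P(5)·log₂(P(5)/Q(5)) = (9/100)·log₂((9/100)/(1/5)) = -0.10368

D_KL(P||Q) = -0.10000 + 0.50050 + 0.23841 - 0.10368 - 0.10368 = 0.43155 ≈ 0.4316 bits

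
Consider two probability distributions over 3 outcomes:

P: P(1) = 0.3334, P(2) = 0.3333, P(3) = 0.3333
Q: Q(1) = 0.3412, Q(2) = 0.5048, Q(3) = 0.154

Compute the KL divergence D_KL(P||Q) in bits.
0.1605 bits

D_KL(P||Q) = Σ P(x) log₂(P(x)/Q(x))

Computing term by term:
  P(1)·log₂(P(1)/Q(1)) = 0.3334·log₂(0.3334/0.3412) = -0.01112
  P(2)·log₂(P(2)/Q(2)) = 0.3333·log₂(0.3333/0.5048) = -0.19961
  P(3)·log₂(P(3)/Q(3)) = 0.3333·log₂(0.3333/0.154) = 0.37126

D_KL(P||Q) = -0.01112 - 0.19961 + 0.37126 = 0.16053 ≈ 0.1605 bits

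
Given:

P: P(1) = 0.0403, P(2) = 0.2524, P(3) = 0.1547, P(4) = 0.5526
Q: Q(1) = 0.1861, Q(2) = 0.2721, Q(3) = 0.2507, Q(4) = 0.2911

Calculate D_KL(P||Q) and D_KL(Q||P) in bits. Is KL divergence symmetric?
D_KL(P||Q) = 0.2869 bits, D_KL(Q||P) = 0.3457 bits. No, KL divergence is not symmetric.

D_KL(P||Q) = Σ P(x) log₂(P(x)/Q(x))

Computing term by term:
  P(1)·log₂(P(1)/Q(1)) = 0.0403·log₂(0.0403/0.1861) = -0.08895
  P(2)·log₂(P(2)/Q(2)) = 0.2524·log₂(0.2524/0.2721) = -0.02737
  P(3)·log₂(P(3)/Q(3)) = 0.1547·log₂(0.1547/0.2507) = -0.10775
  P(4)·log₂(P(4)/Q(4)) = 0.5526·log₂(0.5526/0.2911) = 0.51100

D_KL(P||Q) = -0.08895 - 0.02737 - 0.10775 + 0.51100 = 0.28693 ≈ 0.2869 bits

D_KL(Q||P) = Σ Q(x) log₂(Q(x)/P(x))

Computing term by term:
  Q(1)·log₂(Q(1)/P(1)) = 0.1861·log₂(0.1861/0.0403) = 0.41076
  Q(2)·log₂(Q(2)/P(2)) = 0.2721·log₂(0.2721/0.2524) = 0.02950
  Q(3)·log₂(Q(3)/P(3)) = 0.2507·log₂(0.2507/0.1547) = 0.17461
  Q(4)·log₂(Q(4)/P(4)) = 0.2911·log₂(0.2911/0.5526) = -0.26919

D_KL(Q||P) = 0.41076 + 0.02950 + 0.17461 - 0.26919 = 0.34568 ≈ 0.3457 bits

These are NOT equal (difference: 0.0588 bits). KL divergence is asymmetric: D_KL(P||Q) ≠ D_KL(Q||P) in general.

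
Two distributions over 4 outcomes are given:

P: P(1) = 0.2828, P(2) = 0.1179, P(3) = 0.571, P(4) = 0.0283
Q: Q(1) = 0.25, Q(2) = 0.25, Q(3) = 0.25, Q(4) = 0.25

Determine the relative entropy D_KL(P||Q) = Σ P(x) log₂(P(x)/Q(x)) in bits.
0.5139 bits

D_KL(P||Q) = Σ P(x) log₂(P(x)/Q(x))

Computing term by term:
  P(1)·log₂(P(1)/Q(1)) = 0.2828·log₂(0.2828/0.25) = 0.05030
  P(2)·log₂(P(2)/Q(2)) = 0.1179·log₂(0.1179/0.25) = -0.12785
  P(3)·log₂(P(3)/Q(3)) = 0.571·log₂(0.571/0.25) = 0.68038
  P(4)·log₂(P(4)/Q(4)) = 0.0283·log₂(0.0283/0.25) = -0.08895

D_KL(P||Q) = 0.05030 - 0.12785 + 0.68038 - 0.08895 = 0.51388 ≈ 0.5139 bits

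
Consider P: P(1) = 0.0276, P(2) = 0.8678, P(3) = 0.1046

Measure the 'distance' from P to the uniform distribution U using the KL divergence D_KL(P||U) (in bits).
0.9238 bits

U(i) = 1/3 for all i

D_KL(P||U) = Σ P(x) log₂(P(x) / (1/3))
           = Σ P(x) log₂(P(x)) + log₂(3)
           = log₂(3) - H(P)

H(P) = -Σ P(x) log₂(P(x)):
  -P(1)·log₂(P(1)) = -(0.0276)·log₂(0.0276) = 0.14295
  -P(2)·log₂(P(2)) = -(0.8678)·log₂(0.8678) = 0.17752
  -P(3)·log₂(P(3)) = -(0.1046)·log₂(0.1046) = 0.34069
H(P) = 0.14295 + 0.17752 + 0.34069 = 0.66116 bits

log₂(3) = 1.58496 bits

D_KL(P||U) = 1.58496 - 0.66116 = 0.92380 ≈ 0.9238 bits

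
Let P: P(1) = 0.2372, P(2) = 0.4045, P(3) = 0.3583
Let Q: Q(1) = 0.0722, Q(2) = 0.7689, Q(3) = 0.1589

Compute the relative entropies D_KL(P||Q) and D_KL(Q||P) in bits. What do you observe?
D_KL(P||Q) = 0.4525 bits, D_KL(Q||P) = 0.4022 bits. The two directions give different values (D_KL(P||Q) exceeds D_KL(Q||P) by 0.0503 bits): KL divergence is asymmetric.

D_KL(P||Q) = Σ P(x) log₂(P(x)/Q(x))

Computing term by term:
  P(1)·log₂(P(1)/Q(1)) = 0.2372·log₂(0.2372/0.0722) = 0.40704
  P(2)·log₂(P(2)/Q(2)) = 0.4045·log₂(0.4045/0.7689) = -0.37483
  P(3)·log₂(P(3)/Q(3)) = 0.3583·log₂(0.3583/0.1589) = 0.42030

D_KL(P||Q) = 0.40704 - 0.37483 + 0.42030 = 0.45251 ≈ 0.4525 bits

D_KL(Q||P) = Σ Q(x) log₂(Q(x)/P(x))

Computing term by term:
  Q(1)·log₂(Q(1)/P(1)) = 0.0722·log₂(0.0722/0.2372) = -0.12390
  Q(2)·log₂(Q(2)/P(2)) = 0.7689·log₂(0.7689/0.4045) = 0.71251
  Q(3)·log₂(Q(3)/P(3)) = 0.1589·log₂(0.1589/0.3583) = -0.18640

D_KL(Q||P) = -0.12390 + 0.71251 - 0.18640 = 0.40221 ≈ 0.4022 bits

These are NOT equal (difference: 0.0503 bits). KL divergence is asymmetric: D_KL(P||Q) ≠ D_KL(Q||P) in general.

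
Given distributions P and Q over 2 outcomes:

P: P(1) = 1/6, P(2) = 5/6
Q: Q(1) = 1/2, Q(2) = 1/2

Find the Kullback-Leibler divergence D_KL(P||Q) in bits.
0.3500 bits

D_KL(P||Q) = Σ P(x) log₂(P(x)/Q(x))

Computing term by term:
  P(1)·log₂(P(1)/Q(1)) = (1/6)·log₂((1/6)/(1/2)) = -0.26416
  P(2)·log₂(P(2)/Q(2)) = (5/6)·log₂((5/6)/(1/2)) = 0.61414

D_KL(P||Q) = -0.26416 + 0.61414 = 0.34998 ≈ 0.3500 bits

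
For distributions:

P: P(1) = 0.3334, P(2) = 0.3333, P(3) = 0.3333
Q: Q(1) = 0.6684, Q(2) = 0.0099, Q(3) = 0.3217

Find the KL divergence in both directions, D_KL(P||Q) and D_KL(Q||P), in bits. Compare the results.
D_KL(P||Q) = 1.3734 bits, D_KL(Q||P) = 0.6040 bits. D_KL(P||Q) is larger than D_KL(Q||P) by 0.7694 bits; the two directions differ.

D_KL(P||Q) = Σ P(x) log₂(P(x)/Q(x))

Computing term by term:
  P(1)·log₂(P(1)/Q(1)) = 0.3334·log₂(0.3334/0.6684) = -0.33455
  P(2)·log₂(P(2)/Q(2)) = 0.3333·log₂(0.3333/0.0099) = 1.69091
  P(3)·log₂(P(3)/Q(3)) = 0.3333·log₂(0.3333/0.3217) = 0.01703

D_KL(P||Q) = -0.33455 + 1.69091 + 0.01703 = 1.37339 ≈ 1.3734 bits

D_KL(Q||P) = Σ Q(x) log₂(Q(x)/P(x))

Computing term by term:
  Q(1)·log₂(Q(1)/P(1)) = 0.6684·log₂(0.6684/0.3334) = 0.67071
  Q(2)·log₂(Q(2)/P(2)) = 0.0099·log₂(0.0099/0.3333) = -0.05023
  Q(3)·log₂(Q(3)/P(3)) = 0.3217·log₂(0.3217/0.3333) = -0.01644

D_KL(Q||P) = 0.67071 - 0.05023 - 0.01644 = 0.60404 ≈ 0.6040 bits

These are NOT equal (difference: 0.7694 bits). KL divergence is asymmetric: D_KL(P||Q) ≠ D_KL(Q||P) in general.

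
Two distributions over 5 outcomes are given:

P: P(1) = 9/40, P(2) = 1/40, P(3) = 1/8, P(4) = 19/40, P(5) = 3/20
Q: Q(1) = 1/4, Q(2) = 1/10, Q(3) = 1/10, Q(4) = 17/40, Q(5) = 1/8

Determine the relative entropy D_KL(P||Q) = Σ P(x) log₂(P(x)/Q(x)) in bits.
0.0717 bits

D_KL(P||Q) = Σ P(x) log₂(P(x)/Q(x))

Computing term by term:
  P(1)·log₂(P(1)/Q(1)) = (9/40)·log₂((9/40)/(1/4)) = -0.03420
  P(2)·log₂(P(2)/Q(2)) = (1/40)·log₂((1/40)/(1/10)) = -0.05000
  P(3)·log₂(P(3)/Q(3)) = (1/8)·log₂((1/8)/(1/10)) = 0.04024
  P(4)·log₂(P(4)/Q(4)) = (19/40)·log₂((19/40)/(17/40)) = 0.07622
  P(5)·log₂(P(5)/Q(5)) = (3/20)·log₂((3/20)/(1/8)) = 0.03946

D_KL(P||Q) = -0.03420 - 0.05000 + 0.04024 + 0.07622 + 0.03946 = 0.07172 ≈ 0.0717 bits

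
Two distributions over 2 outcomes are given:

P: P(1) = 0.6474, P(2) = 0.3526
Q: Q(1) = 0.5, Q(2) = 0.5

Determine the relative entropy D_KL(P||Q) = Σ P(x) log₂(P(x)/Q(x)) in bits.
0.0636 bits

D_KL(P||Q) = Σ P(x) log₂(P(x)/Q(x))

Computing term by term:
  P(1)·log₂(P(1)/Q(1)) = 0.6474·log₂(0.6474/0.5) = 0.24130
  P(2)·log₂(P(2)/Q(2)) = 0.3526·log₂(0.3526/0.5) = -0.17767

D_KL(P||Q) = 0.24130 - 0.17767 = 0.06363 ≈ 0.0636 bits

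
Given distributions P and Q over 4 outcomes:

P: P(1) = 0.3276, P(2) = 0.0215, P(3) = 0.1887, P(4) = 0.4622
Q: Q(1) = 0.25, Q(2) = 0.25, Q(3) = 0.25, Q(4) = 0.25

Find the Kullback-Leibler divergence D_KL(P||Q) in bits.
0.3849 bits

D_KL(P||Q) = Σ P(x) log₂(P(x)/Q(x))

Computing term by term:
  P(1)·log₂(P(1)/Q(1)) = 0.3276·log₂(0.3276/0.25) = 0.12777
  P(2)·log₂(P(2)/Q(2)) = 0.0215·log₂(0.0215/0.25) = -0.07610
  P(3)·log₂(P(3)/Q(3)) = 0.1887·log₂(0.1887/0.25) = -0.07658
  P(4)·log₂(P(4)/Q(4)) = 0.4622·log₂(0.4622/0.25) = 0.40978

D_KL(P||Q) = 0.12777 - 0.07610 - 0.07658 + 0.40978 = 0.38487 ≈ 0.3849 bits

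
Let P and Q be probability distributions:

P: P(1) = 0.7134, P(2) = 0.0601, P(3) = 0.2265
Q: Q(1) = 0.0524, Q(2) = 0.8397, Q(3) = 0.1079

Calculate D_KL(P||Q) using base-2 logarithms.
2.7011 bits

D_KL(P||Q) = Σ P(x) log₂(P(x)/Q(x))

Computing term by term:
  P(1)·log₂(P(1)/Q(1)) = 0.7134·log₂(0.7134/0.0524) = 2.68743
  P(2)·log₂(P(2)/Q(2)) = 0.0601·log₂(0.0601/0.8397) = -0.22865
  P(3)·log₂(P(3)/Q(3)) = 0.2265·log₂(0.2265/0.1079) = 0.24231

D_KL(P||Q) = 2.68743 - 0.22865 + 0.24231 = 2.70109 ≈ 2.7011 bits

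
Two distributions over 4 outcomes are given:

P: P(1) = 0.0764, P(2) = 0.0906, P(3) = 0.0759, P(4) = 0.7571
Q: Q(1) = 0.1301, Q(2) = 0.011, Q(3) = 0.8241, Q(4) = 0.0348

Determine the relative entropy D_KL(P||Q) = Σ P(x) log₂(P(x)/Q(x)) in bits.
3.3198 bits

D_KL(P||Q) = Σ P(x) log₂(P(x)/Q(x))

Computing term by term:
  P(1)·log₂(P(1)/Q(1)) = 0.0764·log₂(0.0764/0.1301) = -0.05867
  P(2)·log₂(P(2)/Q(2)) = 0.0906·log₂(0.0906/0.011) = 0.27561
  P(3)·log₂(P(3)/Q(3)) = 0.0759·log₂(0.0759/0.8241) = -0.26115
  P(4)·log₂(P(4)/Q(4)) = 0.7571·log₂(0.7571/0.0348) = 3.36404

D_KL(P||Q) = -0.05867 + 0.27561 - 0.26115 + 3.36404 = 3.31983 ≈ 3.3198 bits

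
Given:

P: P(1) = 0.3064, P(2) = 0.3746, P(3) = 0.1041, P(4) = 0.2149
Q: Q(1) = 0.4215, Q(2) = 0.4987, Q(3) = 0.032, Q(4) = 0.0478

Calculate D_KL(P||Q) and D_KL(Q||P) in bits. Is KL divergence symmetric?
D_KL(P||Q) = 0.3476 bits, D_KL(Q||P) = 0.2417 bits. No, KL divergence is not symmetric.

D_KL(P||Q) = Σ P(x) log₂(P(x)/Q(x))

Computing term by term:
  P(1)·log₂(P(1)/Q(1)) = 0.3064·log₂(0.3064/0.4215) = -0.14098
  P(2)·log₂(P(2)/Q(2)) = 0.3746·log₂(0.3746/0.4987) = -0.15464
  P(3)·log₂(P(3)/Q(3)) = 0.1041·log₂(0.1041/0.032) = 0.17716
  P(4)·log₂(P(4)/Q(4)) = 0.2149·log₂(0.2149/0.0478) = 0.46603

D_KL(P||Q) = -0.14098 - 0.15464 + 0.17716 + 0.46603 = 0.34757 ≈ 0.3476 bits

D_KL(Q||P) = Σ Q(x) log₂(Q(x)/P(x))

Computing term by term:
  Q(1)·log₂(Q(1)/P(1)) = 0.4215·log₂(0.4215/0.3064) = 0.19394
  Q(2)·log₂(Q(2)/P(2)) = 0.4987·log₂(0.4987/0.3746) = 0.20587
  Q(3)·log₂(Q(3)/P(3)) = 0.032·log₂(0.032/0.1041) = -0.05446
  Q(4)·log₂(Q(4)/P(4)) = 0.0478·log₂(0.0478/0.2149) = -0.10366

D_KL(Q||P) = 0.19394 + 0.20587 - 0.05446 - 0.10366 = 0.24169 ≈ 0.2417 bits

These are NOT equal (difference: 0.1059 bits). KL divergence is asymmetric: D_KL(P||Q) ≠ D_KL(Q||P) in general.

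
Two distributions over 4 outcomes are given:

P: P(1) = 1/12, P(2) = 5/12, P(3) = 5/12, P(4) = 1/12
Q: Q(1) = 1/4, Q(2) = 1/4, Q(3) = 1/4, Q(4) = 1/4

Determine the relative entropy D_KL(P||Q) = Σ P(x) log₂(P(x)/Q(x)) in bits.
0.3500 bits

D_KL(P||Q) = Σ P(x) log₂(P(x)/Q(x))

Computing term by term:
  P(1)·log₂(P(1)/Q(1)) = (1/12)·log₂((1/12)/(1/4)) = -0.13208
  P(2)·log₂(P(2)/Q(2)) = (5/12)·log₂((5/12)/(1/4)) = 0.30707
  P(3)·log₂(P(3)/Q(3)) = (5/12)·log₂((5/12)/(1/4)) = 0.30707
  P(4)·log₂(P(4)/Q(4)) = (1/12)·log₂((1/12)/(1/4)) = -0.13208

D_KL(P||Q) = -0.13208 + 0.30707 + 0.30707 - 0.13208 = 0.34998 ≈ 0.3500 bits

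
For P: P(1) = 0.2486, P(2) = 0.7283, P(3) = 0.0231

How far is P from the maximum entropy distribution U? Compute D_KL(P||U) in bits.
0.6271 bits

U(i) = 1/3 for all i

D_KL(P||U) = Σ P(x) log₂(P(x) / (1/3))
           = Σ P(x) log₂(P(x)) + log₂(3)
           = log₂(3) - H(P)

H(P) = -Σ P(x) log₂(P(x)):
  -P(1)·log₂(P(1)) = -(0.2486)·log₂(0.2486) = 0.49921
  -P(2)·log₂(P(2)) = -(0.7283)·log₂(0.7283) = 0.33312
  -P(3)·log₂(P(3)) = -(0.0231)·log₂(0.0231) = 0.12557
H(P) = 0.49921 + 0.33312 + 0.12557 = 0.95790 bits

log₂(3) = 1.58496 bits

D_KL(P||U) = 1.58496 - 0.95790 = 0.62706 ≈ 0.6271 bits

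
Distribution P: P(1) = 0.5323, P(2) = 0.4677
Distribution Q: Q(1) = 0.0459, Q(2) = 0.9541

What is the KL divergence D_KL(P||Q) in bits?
1.4010 bits

D_KL(P||Q) = Σ P(x) log₂(P(x)/Q(x))

Computing term by term:
  P(1)·log₂(P(1)/Q(1)) = 0.5323·log₂(0.5323/0.0459) = 1.88204
  P(2)·log₂(P(2)/Q(2)) = 0.4677·log₂(0.4677/0.9541) = -0.48106

D_KL(P||Q) = 1.88204 - 0.48106 = 1.40098 ≈ 1.4010 bits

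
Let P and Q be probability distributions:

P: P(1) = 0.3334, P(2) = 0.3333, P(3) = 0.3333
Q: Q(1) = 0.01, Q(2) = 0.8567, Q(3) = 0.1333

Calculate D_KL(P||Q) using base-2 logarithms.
1.6735 bits

D_KL(P||Q) = Σ P(x) log₂(P(x)/Q(x))

Computing term by term:
  P(1)·log₂(P(1)/Q(1)) = 0.3334·log₂(0.3334/0.01) = 1.68673
  P(2)·log₂(P(2)/Q(2)) = 0.3333·log₂(0.3333/0.8567) = -0.45394
  P(3)·log₂(P(3)/Q(3)) = 0.3333·log₂(0.3333/0.1333) = 0.44067

D_KL(P||Q) = 1.68673 - 0.45394 + 0.44067 = 1.67346 ≈ 1.6735 bits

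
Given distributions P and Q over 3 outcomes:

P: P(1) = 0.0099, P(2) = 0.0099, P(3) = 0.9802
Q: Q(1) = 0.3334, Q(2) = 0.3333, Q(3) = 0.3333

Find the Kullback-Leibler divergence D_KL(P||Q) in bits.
1.4250 bits

D_KL(P||Q) = Σ P(x) log₂(P(x)/Q(x))

Computing term by term:
  P(1)·log₂(P(1)/Q(1)) = 0.0099·log₂(0.0099/0.3334) = -0.05023
  P(2)·log₂(P(2)/Q(2)) = 0.0099·log₂(0.0099/0.3333) = -0.05023
  P(3)·log₂(P(3)/Q(3)) = 0.9802·log₂(0.9802/0.3333) = 1.52544

D_KL(P||Q) = -0.05023 - 0.05023 + 1.52544 = 1.42498 ≈ 1.4250 bits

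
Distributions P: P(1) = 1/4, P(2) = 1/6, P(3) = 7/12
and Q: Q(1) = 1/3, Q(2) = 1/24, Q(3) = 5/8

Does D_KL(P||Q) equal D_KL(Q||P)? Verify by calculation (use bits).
D_KL(P||Q) = 0.1715 bits, D_KL(Q||P) = 0.1172 bits. No — D_KL(P||Q) ≠ D_KL(Q||P) for this pair.

D_KL(P||Q) = Σ P(x) log₂(P(x)/Q(x))

Computing term by term:
  P(1)·log₂(P(1)/Q(1)) = (1/4)·log₂((1/4)/(1/3)) = -0.10376
  P(2)·log₂(P(2)/Q(2)) = (1/6)·log₂((1/6)/(1/24)) = 0.33333
  P(3)·log₂(P(3)/Q(3)) = (7/12)·log₂((7/12)/(5/8)) = -0.05806

D_KL(P||Q) = -0.10376 + 0.33333 - 0.05806 = 0.17151 ≈ 0.1715 bits

D_KL(Q||P) = Σ Q(x) log₂(Q(x)/P(x))

Computing term by term:
  Q(1)·log₂(Q(1)/P(1)) = (1/3)·log₂((1/3)/(1/4)) = 0.13835
  Q(2)·log₂(Q(2)/P(2)) = (1/24)·log₂((1/24)/(1/6)) = -0.08333
  Q(3)·log₂(Q(3)/P(3)) = (5/8)·log₂((5/8)/(7/12)) = 0.06221

D_KL(Q||P) = 0.13835 - 0.08333 + 0.06221 = 0.11723 ≈ 0.1172 bits

These are NOT equal (difference: 0.0543 bits). KL divergence is asymmetric: D_KL(P||Q) ≠ D_KL(Q||P) in general.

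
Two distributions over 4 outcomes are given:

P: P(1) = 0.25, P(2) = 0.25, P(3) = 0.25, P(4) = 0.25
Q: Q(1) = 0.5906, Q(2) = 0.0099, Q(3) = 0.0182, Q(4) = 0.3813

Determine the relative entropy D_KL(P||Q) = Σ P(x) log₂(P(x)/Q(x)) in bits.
1.6473 bits

D_KL(P||Q) = Σ P(x) log₂(P(x)/Q(x))

Computing term by term:
  P(1)·log₂(P(1)/Q(1)) = 0.25·log₂(0.25/0.5906) = -0.31006
  P(2)·log₂(P(2)/Q(2)) = 0.25·log₂(0.25/0.0099) = 1.16459
  P(3)·log₂(P(3)/Q(3)) = 0.25·log₂(0.25/0.0182) = 0.94498
  P(4)·log₂(P(4)/Q(4)) = 0.25·log₂(0.25/0.3813) = -0.15225

D_KL(P||Q) = -0.31006 + 1.16459 + 0.94498 - 0.15225 = 1.64726 ≈ 1.6473 bits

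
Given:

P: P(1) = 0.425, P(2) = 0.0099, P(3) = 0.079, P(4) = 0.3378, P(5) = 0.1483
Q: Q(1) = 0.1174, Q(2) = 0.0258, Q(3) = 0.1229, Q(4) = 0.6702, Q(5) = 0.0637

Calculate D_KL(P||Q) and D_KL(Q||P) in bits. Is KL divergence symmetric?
D_KL(P||Q) = 0.5717 bits, D_KL(Q||P) = 0.4809 bits. No, KL divergence is not symmetric.

D_KL(P||Q) = Σ P(x) log₂(P(x)/Q(x))

Computing term by term:
  P(1)·log₂(P(1)/Q(1)) = 0.425·log₂(0.425/0.1174) = 0.78881
  P(2)·log₂(P(2)/Q(2)) = 0.0099·log₂(0.0099/0.0258) = -0.01368
  P(3)·log₂(P(3)/Q(3)) = 0.079·log₂(0.079/0.1229) = -0.05037
  P(4)·log₂(P(4)/Q(4)) = 0.3378·log₂(0.3378/0.6702) = -0.33389
  P(5)·log₂(P(5)/Q(5)) = 0.1483·log₂(0.1483/0.0637) = 0.18080

D_KL(P||Q) = 0.78881 - 0.01368 - 0.05037 - 0.33389 + 0.18080 = 0.57167 ≈ 0.5717 bits

D_KL(Q||P) = Σ Q(x) log₂(Q(x)/P(x))

Computing term by term:
  Q(1)·log₂(Q(1)/P(1)) = 0.1174·log₂(0.1174/0.425) = -0.21790
  Q(2)·log₂(Q(2)/P(2)) = 0.0258·log₂(0.0258/0.0099) = 0.03565
  Q(3)·log₂(Q(3)/P(3)) = 0.1229·log₂(0.1229/0.079) = 0.07836
  Q(4)·log₂(Q(4)/P(4)) = 0.6702·log₂(0.6702/0.3378) = 0.66244
  Q(5)·log₂(Q(5)/P(5)) = 0.0637·log₂(0.0637/0.1483) = -0.07766

D_KL(Q||P) = -0.21790 + 0.03565 + 0.07836 + 0.66244 - 0.07766 = 0.48089 ≈ 0.4809 bits

These are NOT equal (difference: 0.0908 bits). KL divergence is asymmetric: D_KL(P||Q) ≠ D_KL(Q||P) in general.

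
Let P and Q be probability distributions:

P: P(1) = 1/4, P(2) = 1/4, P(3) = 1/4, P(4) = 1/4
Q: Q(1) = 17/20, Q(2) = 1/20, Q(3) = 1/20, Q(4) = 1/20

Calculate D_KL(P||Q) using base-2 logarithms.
1.3001 bits

D_KL(P||Q) = Σ P(x) log₂(P(x)/Q(x))

Computing term by term:
  P(1)·log₂(P(1)/Q(1)) = (1/4)·log₂((1/4)/(17/20)) = -0.44138
  P(2)·log₂(P(2)/Q(2)) = (1/4)·log₂((1/4)/(1/20)) = 0.58048
  P(3)·log₂(P(3)/Q(3)) = (1/4)·log₂((1/4)/(1/20)) = 0.58048
  P(4)·log₂(P(4)/Q(4)) = (1/4)·log₂((1/4)/(1/20)) = 0.58048

D_KL(P||Q) = -0.44138 + 0.58048 + 0.58048 + 0.58048 = 1.30006 ≈ 1.3001 bits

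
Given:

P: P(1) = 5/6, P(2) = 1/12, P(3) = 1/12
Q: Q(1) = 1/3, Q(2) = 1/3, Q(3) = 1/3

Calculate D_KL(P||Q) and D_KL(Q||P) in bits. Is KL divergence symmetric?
D_KL(P||Q) = 0.7683 bits, D_KL(Q||P) = 0.8927 bits. No, KL divergence is not symmetric.

D_KL(P||Q) = Σ P(x) log₂(P(x)/Q(x))

Computing term by term:
  P(1)·log₂(P(1)/Q(1)) = (5/6)·log₂((5/6)/(1/3)) = 1.10161
  P(2)·log₂(P(2)/Q(2)) = (1/12)·log₂((1/12)/(1/3)) = -0.16667
  P(3)·log₂(P(3)/Q(3)) = (1/12)·log₂((1/12)/(1/3)) = -0.16667

D_KL(P||Q) = 1.10161 - 0.16667 - 0.16667 = 0.76827 ≈ 0.7683 bits

D_KL(Q||P) = Σ Q(x) log₂(Q(x)/P(x))

Computing term by term:
  Q(1)·log₂(Q(1)/P(1)) = (1/3)·log₂((1/3)/(5/6)) = -0.44064
  Q(2)·log₂(Q(2)/P(2)) = (1/3)·log₂((1/3)/(1/12)) = 0.66667
  Q(3)·log₂(Q(3)/P(3)) = (1/3)·log₂((1/3)/(1/12)) = 0.66667

D_KL(Q||P) = -0.44064 + 0.66667 + 0.66667 = 0.89270 ≈ 0.8927 bits

These are NOT equal (difference: 0.1244 bits). KL divergence is asymmetric: D_KL(P||Q) ≠ D_KL(Q||P) in general.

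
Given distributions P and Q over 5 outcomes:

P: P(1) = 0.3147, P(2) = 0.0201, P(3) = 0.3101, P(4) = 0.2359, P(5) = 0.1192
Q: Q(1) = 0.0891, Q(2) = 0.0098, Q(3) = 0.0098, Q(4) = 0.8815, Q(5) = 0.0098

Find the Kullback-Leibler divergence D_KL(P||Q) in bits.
2.1202 bits

D_KL(P||Q) = Σ P(x) log₂(P(x)/Q(x))

Computing term by term:
  P(1)·log₂(P(1)/Q(1)) = 0.3147·log₂(0.3147/0.0891) = 0.57291
  P(2)·log₂(P(2)/Q(2)) = 0.0201·log₂(0.0201/0.0098) = 0.02083
  P(3)·log₂(P(3)/Q(3)) = 0.3101·log₂(0.3101/0.0098) = 1.54548
  P(4)·log₂(P(4)/Q(4)) = 0.2359·log₂(0.2359/0.8815) = -0.44863
  P(5)·log₂(P(5)/Q(5)) = 0.1192·log₂(0.1192/0.0098) = 0.42965

D_KL(P||Q) = 0.57291 + 0.02083 + 1.54548 - 0.44863 + 0.42965 = 2.12024 ≈ 2.1202 bits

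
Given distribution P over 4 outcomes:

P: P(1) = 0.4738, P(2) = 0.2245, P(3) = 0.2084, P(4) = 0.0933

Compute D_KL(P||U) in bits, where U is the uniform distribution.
0.2148 bits

U(i) = 1/4 for all i

D_KL(P||U) = Σ P(x) log₂(P(x) / (1/4))
           = Σ P(x) log₂(P(x)) + log₂(4)
           = log₂(4) - H(P)

H(P) = -Σ P(x) log₂(P(x)):
  -P(1)·log₂(P(1)) = -(0.4738)·log₂(0.4738) = 0.51059
  -P(2)·log₂(P(2)) = -(0.2245)·log₂(0.2245) = 0.48385
  -P(3)·log₂(P(3)) = -(0.2084)·log₂(0.2084) = 0.47152
  -P(4)·log₂(P(4)) = -(0.0933)·log₂(0.0933) = 0.31927
H(P) = 0.51059 + 0.48385 + 0.47152 + 0.31927 = 1.78523 bits

log₂(4) = 2.00000 bits

D_KL(P||U) = 2.00000 - 1.78523 = 0.21477 ≈ 0.2148 bits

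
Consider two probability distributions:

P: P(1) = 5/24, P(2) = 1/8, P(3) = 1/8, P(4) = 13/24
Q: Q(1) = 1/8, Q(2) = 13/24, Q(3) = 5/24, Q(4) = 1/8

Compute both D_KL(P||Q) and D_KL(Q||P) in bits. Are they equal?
D_KL(P||Q) = 0.9429 bits, D_KL(Q||P) = 0.9429 bits. Yes, in this case they are equal (although KL divergence is not symmetric in general).

D_KL(P||Q) = Σ P(x) log₂(P(x)/Q(x))

Computing term by term:
  P(1)·log₂(P(1)/Q(1)) = (5/24)·log₂((5/24)/(1/8)) = 0.15353
  P(2)·log₂(P(2)/Q(2)) = (1/8)·log₂((1/8)/(13/24)) = -0.26443
  P(3)·log₂(P(3)/Q(3)) = (1/8)·log₂((1/8)/(5/24)) = -0.09212
  P(4)·log₂(P(4)/Q(4)) = (13/24)·log₂((13/24)/(1/8)) = 1.14588

D_KL(P||Q) = 0.15353 - 0.26443 - 0.09212 + 1.14588 = 0.94286 ≈ 0.9429 bits

D_KL(Q||P) = Σ Q(x) log₂(Q(x)/P(x))

Computing term by term:
  Q(1)·log₂(Q(1)/P(1)) = (1/8)·log₂((1/8)/(5/24)) = -0.09212
  Q(2)·log₂(Q(2)/P(2)) = (13/24)·log₂((13/24)/(1/8)) = 1.14588
  Q(3)·log₂(Q(3)/P(3)) = (5/24)·log₂((5/24)/(1/8)) = 0.15353
  Q(4)·log₂(Q(4)/P(4)) = (1/8)·log₂((1/8)/(13/24)) = -0.26443

D_KL(Q||P) = -0.09212 + 1.14588 + 0.15353 - 0.26443 = 0.94286 ≈ 0.9429 bits

These ARE equal here. Q is P with outcomes relabeled (Q(1) = P(3), Q(2) = P(4), Q(3) = P(1), Q(4) = P(2)) by a relabeling that is its own inverse, so the two sums contain exactly the same terms in a different order. This is a special case — KL divergence is not symmetric in general: D_KL(P||Q) ≠ D_KL(Q||P) for most P, Q.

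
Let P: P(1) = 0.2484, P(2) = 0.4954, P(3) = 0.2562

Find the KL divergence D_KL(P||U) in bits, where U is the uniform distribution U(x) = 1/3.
0.0805 bits

U(i) = 1/3 for all i

D_KL(P||U) = Σ P(x) log₂(P(x) / (1/3))
           = Σ P(x) log₂(P(x)) + log₂(3)
           = log₂(3) - H(P)

H(P) = -Σ P(x) log₂(P(x)):
  -P(1)·log₂(P(1)) = -(0.2484)·log₂(0.2484) = 0.49910
  -P(2)·log₂(P(2)) = -(0.4954)·log₂(0.4954) = 0.50201
  -P(3)·log₂(P(3)) = -(0.2562)·log₂(0.2562) = 0.50335
H(P) = 0.49910 + 0.50201 + 0.50335 = 1.50446 bits

log₂(3) = 1.58496 bits

D_KL(P||U) = 1.58496 - 1.50446 = 0.08050 ≈ 0.0805 bits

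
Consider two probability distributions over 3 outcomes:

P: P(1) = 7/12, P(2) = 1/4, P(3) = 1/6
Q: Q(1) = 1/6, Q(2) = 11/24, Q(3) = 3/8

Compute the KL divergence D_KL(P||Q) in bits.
0.6407 bits

D_KL(P||Q) = Σ P(x) log₂(P(x)/Q(x))

Computing term by term:
  P(1)·log₂(P(1)/Q(1)) = (7/12)·log₂((7/12)/(1/6)) = 1.05429
  P(2)·log₂(P(2)/Q(2)) = (1/4)·log₂((1/4)/(11/24)) = -0.21862
  P(3)·log₂(P(3)/Q(3)) = (1/6)·log₂((1/6)/(3/8)) = -0.19499

D_KL(P||Q) = 1.05429 - 0.21862 - 0.19499 = 0.64068 ≈ 0.6407 bits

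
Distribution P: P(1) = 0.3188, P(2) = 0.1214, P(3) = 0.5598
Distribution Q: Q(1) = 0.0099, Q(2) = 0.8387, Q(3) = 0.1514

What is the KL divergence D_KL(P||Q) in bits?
2.3145 bits

D_KL(P||Q) = Σ P(x) log₂(P(x)/Q(x))

Computing term by term:
  P(1)·log₂(P(1)/Q(1)) = 0.3188·log₂(0.3188/0.0099) = 1.59689
  P(2)·log₂(P(2)/Q(2)) = 0.1214·log₂(0.1214/0.8387) = -0.33851
  P(3)·log₂(P(3)/Q(3)) = 0.5598·log₂(0.5598/0.1514) = 1.05609

D_KL(P||Q) = 1.59689 - 0.33851 + 1.05609 = 2.31447 ≈ 2.3145 bits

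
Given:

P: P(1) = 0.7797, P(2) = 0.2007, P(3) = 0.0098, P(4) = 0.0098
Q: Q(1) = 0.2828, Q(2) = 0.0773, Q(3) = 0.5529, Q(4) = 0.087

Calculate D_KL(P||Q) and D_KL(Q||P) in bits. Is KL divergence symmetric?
D_KL(P||Q) = 1.3292 bits, D_KL(Q||P) = 2.9707 bits. No, KL divergence is not symmetric.

D_KL(P||Q) = Σ P(x) log₂(P(x)/Q(x))

Computing term by term:
  P(1)·log₂(P(1)/Q(1)) = 0.7797·log₂(0.7797/0.2828) = 1.14081
  P(2)·log₂(P(2)/Q(2)) = 0.2007·log₂(0.2007/0.0773) = 0.27626
  P(3)·log₂(P(3)/Q(3)) = 0.0098·log₂(0.0098/0.5529) = -0.05702
  P(4)·log₂(P(4)/Q(4)) = 0.0098·log₂(0.0098/0.087) = -0.03087

D_KL(P||Q) = 1.14081 + 0.27626 - 0.05702 - 0.03087 = 1.32918 ≈ 1.3292 bits

D_KL(Q||P) = Σ Q(x) log₂(Q(x)/P(x))

Computing term by term:
  Q(1)·log₂(Q(1)/P(1)) = 0.2828·log₂(0.2828/0.7797) = -0.41378
  Q(2)·log₂(Q(2)/P(2)) = 0.0773·log₂(0.0773/0.2007) = -0.10640
  Q(3)·log₂(Q(3)/P(3)) = 0.5529·log₂(0.5529/0.0098) = 3.21682
  Q(4)·log₂(Q(4)/P(4)) = 0.087·log₂(0.087/0.0098) = 0.27406

D_KL(Q||P) = -0.41378 - 0.10640 + 3.21682 + 0.27406 = 2.97070 ≈ 2.9707 bits

These are NOT equal (difference: 1.6415 bits). KL divergence is asymmetric: D_KL(P||Q) ≠ D_KL(Q||P) in general.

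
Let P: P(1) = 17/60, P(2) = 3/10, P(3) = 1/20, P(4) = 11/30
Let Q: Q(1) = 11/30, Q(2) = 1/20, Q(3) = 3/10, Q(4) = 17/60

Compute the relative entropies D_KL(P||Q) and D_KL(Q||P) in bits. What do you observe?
D_KL(P||Q) = 0.6772 bits, D_KL(Q||P) = 0.6772 bits. The two directions give the same value here, because Q is a self-inverse relabeling of P; in general KL divergence is asymmetric.

D_KL(P||Q) = Σ P(x) log₂(P(x)/Q(x))

Computing term by term:
  P(1)·log₂(P(1)/Q(1)) = (17/60)·log₂((17/60)/(11/30)) = -0.10539
  P(2)·log₂(P(2)/Q(2)) = (3/10)·log₂((3/10)/(1/20)) = 0.77549
  P(3)·log₂(P(3)/Q(3)) = (1/20)·log₂((1/20)/(3/10)) = -0.12925
  P(4)·log₂(P(4)/Q(4)) = (11/30)·log₂((11/30)/(17/60)) = 0.13639

D_KL(P||Q) = -0.10539 + 0.77549 - 0.12925 + 0.13639 = 0.67724 ≈ 0.6772 bits

D_KL(Q||P) = Σ Q(x) log₂(Q(x)/P(x))

Computing term by term:
  Q(1)·log₂(Q(1)/P(1)) = (11/30)·log₂((11/30)/(17/60)) = 0.13639
  Q(2)·log₂(Q(2)/P(2)) = (1/20)·log₂((1/20)/(3/10)) = -0.12925
  Q(3)·log₂(Q(3)/P(3)) = (3/10)·log₂((3/10)/(1/20)) = 0.77549
  Q(4)·log₂(Q(4)/P(4)) = (17/60)·log₂((17/60)/(11/30)) = -0.10539

D_KL(Q||P) = 0.13639 - 0.12925 + 0.77549 - 0.10539 = 0.67724 ≈ 0.6772 bits

These ARE equal here. Q is P with outcomes relabeled (Q(1) = P(4), Q(2) = P(3), Q(3) = P(2), Q(4) = P(1)) by a relabeling that is its own inverse, so the two sums contain exactly the same terms in a different order. This is a special case — KL divergence is not symmetric in general: D_KL(P||Q) ≠ D_KL(Q||P) for most P, Q.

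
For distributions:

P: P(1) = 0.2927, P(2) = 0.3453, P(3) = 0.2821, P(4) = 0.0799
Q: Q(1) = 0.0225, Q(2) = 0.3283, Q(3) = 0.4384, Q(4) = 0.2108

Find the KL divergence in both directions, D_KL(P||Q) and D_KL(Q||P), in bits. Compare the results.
D_KL(P||Q) = 0.8173 bits, D_KL(Q||P) = 0.4667 bits. D_KL(P||Q) is larger than D_KL(Q||P) by 0.3506 bits; the two directions differ.

D_KL(P||Q) = Σ P(x) log₂(P(x)/Q(x))

Computing term by term:
  P(1)·log₂(P(1)/Q(1)) = 0.2927·log₂(0.2927/0.0225) = 1.08341
  P(2)·log₂(P(2)/Q(2)) = 0.3453·log₂(0.3453/0.3283) = 0.02515
  P(3)·log₂(P(3)/Q(3)) = 0.2821·log₂(0.2821/0.4384) = -0.17943
  P(4)·log₂(P(4)/Q(4)) = 0.0799·log₂(0.0799/0.2108) = -0.11183

D_KL(P||Q) = 1.08341 + 0.02515 - 0.17943 - 0.11183 = 0.81730 ≈ 0.8173 bits

D_KL(Q||P) = Σ Q(x) log₂(Q(x)/P(x))

Computing term by term:
  Q(1)·log₂(Q(1)/P(1)) = 0.0225·log₂(0.0225/0.2927) = -0.08328
  Q(2)·log₂(Q(2)/P(2)) = 0.3283·log₂(0.3283/0.3453) = -0.02391
  Q(3)·log₂(Q(3)/P(3)) = 0.4384·log₂(0.4384/0.2821) = 0.27884
  Q(4)·log₂(Q(4)/P(4)) = 0.2108·log₂(0.2108/0.0799) = 0.29504

D_KL(Q||P) = -0.08328 - 0.02391 + 0.27884 + 0.29504 = 0.46669 ≈ 0.4667 bits

These are NOT equal (difference: 0.3506 bits). KL divergence is asymmetric: D_KL(P||Q) ≠ D_KL(Q||P) in general.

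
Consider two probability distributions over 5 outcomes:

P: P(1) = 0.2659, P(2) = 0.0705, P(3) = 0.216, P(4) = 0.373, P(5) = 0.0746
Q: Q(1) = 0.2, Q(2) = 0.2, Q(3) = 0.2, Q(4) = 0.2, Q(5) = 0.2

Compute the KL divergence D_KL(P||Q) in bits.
0.2564 bits

D_KL(P||Q) = Σ P(x) log₂(P(x)/Q(x))

Computing term by term:
  P(1)·log₂(P(1)/Q(1)) = 0.2659·log₂(0.2659/0.2) = 0.10925
  P(2)·log₂(P(2)/Q(2)) = 0.0705·log₂(0.0705/0.2) = -0.10605
  P(3)·log₂(P(3)/Q(3)) = 0.216·log₂(0.216/0.2) = 0.02398
  P(4)·log₂(P(4)/Q(4)) = 0.373·log₂(0.373/0.2) = 0.33539
  P(5)·log₂(P(5)/Q(5)) = 0.0746·log₂(0.0746/0.2) = -0.10614

D_KL(P||Q) = 0.10925 - 0.10605 + 0.02398 + 0.33539 - 0.10614 = 0.25643 ≈ 0.2564 bits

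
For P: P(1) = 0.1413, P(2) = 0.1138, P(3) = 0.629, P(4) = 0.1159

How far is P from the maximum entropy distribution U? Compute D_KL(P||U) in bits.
0.4632 bits

U(i) = 1/4 for all i

D_KL(P||U) = Σ P(x) log₂(P(x) / (1/4))
           = Σ P(x) log₂(P(x)) + log₂(4)
           = log₂(4) - H(P)

H(P) = -Σ P(x) log₂(P(x)):
  -P(1)·log₂(P(1)) = -(0.1413)·log₂(0.1413) = 0.39891
  -P(2)·log₂(P(2)) = -(0.1138)·log₂(0.1138) = 0.35681
  -P(3)·log₂(P(3)) = -(0.629)·log₂(0.629) = 0.42072
  -P(4)·log₂(P(4)) = -(0.1159)·log₂(0.1159) = 0.36034
H(P) = 0.39891 + 0.35681 + 0.42072 + 0.36034 = 1.53678 bits

log₂(4) = 2.00000 bits

D_KL(P||U) = 2.00000 - 1.53678 = 0.46322 ≈ 0.4632 bits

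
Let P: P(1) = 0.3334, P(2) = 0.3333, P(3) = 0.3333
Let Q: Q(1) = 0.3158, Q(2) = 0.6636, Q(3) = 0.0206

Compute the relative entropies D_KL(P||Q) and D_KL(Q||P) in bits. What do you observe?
D_KL(P||Q) = 1.0335 bits, D_KL(Q||P) = 0.5518 bits. The two directions give different values (D_KL(P||Q) exceeds D_KL(Q||P) by 0.4817 bits): KL divergence is asymmetric.

D_KL(P||Q) = Σ P(x) log₂(P(x)/Q(x))

Computing term by term:
  P(1)·log₂(P(1)/Q(1)) = 0.3334·log₂(0.3334/0.3158) = 0.02609
  P(2)·log₂(P(2)/Q(2)) = 0.3333·log₂(0.3333/0.6636) = -0.33113
  P(3)·log₂(P(3)/Q(3)) = 0.3333·log₂(0.3333/0.0206) = 1.33857

D_KL(P||Q) = 0.02609 - 0.33113 + 1.33857 = 1.03353 ≈ 1.0335 bits

D_KL(Q||P) = Σ Q(x) log₂(Q(x)/P(x))

Computing term by term:
  Q(1)·log₂(Q(1)/P(1)) = 0.3158·log₂(0.3158/0.3334) = -0.02471
  Q(2)·log₂(Q(2)/P(2)) = 0.6636·log₂(0.6636/0.3333) = 0.65928
  Q(3)·log₂(Q(3)/P(3)) = 0.0206·log₂(0.0206/0.3333) = -0.08273

D_KL(Q||P) = -0.02471 + 0.65928 - 0.08273 = 0.55184 ≈ 0.5518 bits

These are NOT equal (difference: 0.4817 bits). KL divergence is asymmetric: D_KL(P||Q) ≠ D_KL(Q||P) in general.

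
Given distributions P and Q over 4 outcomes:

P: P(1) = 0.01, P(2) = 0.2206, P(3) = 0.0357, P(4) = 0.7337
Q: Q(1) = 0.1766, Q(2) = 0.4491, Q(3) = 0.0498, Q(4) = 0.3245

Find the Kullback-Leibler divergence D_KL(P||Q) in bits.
0.5787 bits

D_KL(P||Q) = Σ P(x) log₂(P(x)/Q(x))

Computing term by term:
  P(1)·log₂(P(1)/Q(1)) = 0.01·log₂(0.01/0.1766) = -0.04142
  P(2)·log₂(P(2)/Q(2)) = 0.2206·log₂(0.2206/0.4491) = -0.22625
  P(3)·log₂(P(3)/Q(3)) = 0.0357·log₂(0.0357/0.0498) = -0.01714
  P(4)·log₂(P(4)/Q(4)) = 0.7337·log₂(0.7337/0.3245) = 0.86354

D_KL(P||Q) = -0.04142 - 0.22625 - 0.01714 + 0.86354 = 0.57873 ≈ 0.5787 bits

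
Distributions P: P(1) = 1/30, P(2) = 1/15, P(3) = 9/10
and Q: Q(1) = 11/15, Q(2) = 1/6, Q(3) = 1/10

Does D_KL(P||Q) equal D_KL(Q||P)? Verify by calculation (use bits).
D_KL(P||Q) = 2.6162 bits, D_KL(Q||P) = 3.1736 bits. No — D_KL(P||Q) ≠ D_KL(Q||P) for this pair.

D_KL(P||Q) = Σ P(x) log₂(P(x)/Q(x))

Computing term by term:
  P(1)·log₂(P(1)/Q(1)) = (1/30)·log₂((1/30)/(11/15)) = -0.14865
  P(2)·log₂(P(2)/Q(2)) = (1/15)·log₂((1/15)/(1/6)) = -0.08813
  P(3)·log₂(P(3)/Q(3)) = (9/10)·log₂((9/10)/(1/10)) = 2.85293

D_KL(P||Q) = -0.14865 - 0.08813 + 2.85293 = 2.61615 ≈ 2.6162 bits

D_KL(Q||P) = Σ Q(x) log₂(Q(x)/P(x))

Computing term by term:
  Q(1)·log₂(Q(1)/P(1)) = (11/15)·log₂((11/15)/(1/30)) = 3.27025
  Q(2)·log₂(Q(2)/P(2)) = (1/6)·log₂((1/6)/(1/15)) = 0.22032
  Q(3)·log₂(Q(3)/P(3)) = (1/10)·log₂((1/10)/(9/10)) = -0.31699

D_KL(Q||P) = 3.27025 + 0.22032 - 0.31699 = 3.17358 ≈ 3.1736 bits

These are NOT equal (difference: 0.5574 bits). KL divergence is asymmetric: D_KL(P||Q) ≠ D_KL(Q||P) in general.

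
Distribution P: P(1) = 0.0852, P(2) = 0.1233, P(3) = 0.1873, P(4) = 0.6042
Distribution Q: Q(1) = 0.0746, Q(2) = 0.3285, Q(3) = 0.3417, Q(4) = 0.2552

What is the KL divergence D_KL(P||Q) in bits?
0.4308 bits

D_KL(P||Q) = Σ P(x) log₂(P(x)/Q(x))

Computing term by term:
  P(1)·log₂(P(1)/Q(1)) = 0.0852·log₂(0.0852/0.0746) = 0.01633
  P(2)·log₂(P(2)/Q(2)) = 0.1233·log₂(0.1233/0.3285) = -0.17431
  P(3)·log₂(P(3)/Q(3)) = 0.1873·log₂(0.1873/0.3417) = -0.16246
  P(4)·log₂(P(4)/Q(4)) = 0.6042·log₂(0.6042/0.2552) = 0.75126

D_KL(P||Q) = 0.01633 - 0.17431 - 0.16246 + 0.75126 = 0.43082 ≈ 0.4308 bits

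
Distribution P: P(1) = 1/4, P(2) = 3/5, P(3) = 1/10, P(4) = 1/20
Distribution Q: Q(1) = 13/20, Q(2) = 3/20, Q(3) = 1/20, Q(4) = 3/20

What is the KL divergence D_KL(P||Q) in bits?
0.8761 bits

D_KL(P||Q) = Σ P(x) log₂(P(x)/Q(x))

Computing term by term:
  P(1)·log₂(P(1)/Q(1)) = (1/4)·log₂((1/4)/(13/20)) = -0.34463
  P(2)·log₂(P(2)/Q(2)) = (3/5)·log₂((3/5)/(3/20)) = 1.20000
  P(3)·log₂(P(3)/Q(3)) = (1/10)·log₂((1/10)/(1/20)) = 0.10000
  P(4)·log₂(P(4)/Q(4)) = (1/20)·log₂((1/20)/(3/20)) = -0.07925

D_KL(P||Q) = -0.34463 + 1.20000 + 0.10000 - 0.07925 = 0.87612 ≈ 0.8761 bits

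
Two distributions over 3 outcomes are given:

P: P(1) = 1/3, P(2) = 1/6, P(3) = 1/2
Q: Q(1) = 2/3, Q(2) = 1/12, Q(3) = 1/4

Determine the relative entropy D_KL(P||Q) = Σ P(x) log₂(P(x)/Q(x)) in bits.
0.3333 bits

D_KL(P||Q) = Σ P(x) log₂(P(x)/Q(x))

Computing term by term:
  P(1)·log₂(P(1)/Q(1)) = (1/3)·log₂((1/3)/(2/3)) = -0.33333
  P(2)·log₂(P(2)/Q(2)) = (1/6)·log₂((1/6)/(1/12)) = 0.16667
  P(3)·log₂(P(3)/Q(3)) = (1/2)·log₂((1/2)/(1/4)) = 0.50000

D_KL(P||Q) = -0.33333 + 0.16667 + 0.50000 = 0.33334 ≈ 0.3333 bits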